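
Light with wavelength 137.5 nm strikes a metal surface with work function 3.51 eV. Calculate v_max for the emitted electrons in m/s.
1.3918e+06 m/s

First, find the maximum kinetic energy:
E_photon = hc/λ = 9.0170 eV
KE_max = E_photon - φ = 9.0170 - 3.51 = 5.5070 eV

Convert to Joules: KE_max = 5.5070 × 1.602×10⁻¹⁹ J = 8.8232e-19 J

Then use KE = ½mv² to find velocity:
v = √(2·KE/m) = √(2 × 8.8232e-19 J / 9.109e-31 kg)
v = 1.3918e+06 m/s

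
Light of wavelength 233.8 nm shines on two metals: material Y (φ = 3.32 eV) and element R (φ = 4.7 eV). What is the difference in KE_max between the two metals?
1.3800 eV

Using KE_max = hc/λ - φ for each metal:

Photon energy: E = hc/λ = 5.3030 eV

For material Y (φ₁ = 3.32 eV):
KE₁ = E - φ₁ = 5.3030 - 3.32 = 1.9830 eV

For element R (φ₂ = 4.7 eV):
KE₂ = E - φ₂ = 5.3030 - 4.7 = 0.6030 eV

Difference:
ΔKE = KE₁ - KE₂ = 1.9830 - 0.6030 = 1.3800 eV

Note: The difference equals the difference in work functions: 4.7 - 3.32 = 1.38 eV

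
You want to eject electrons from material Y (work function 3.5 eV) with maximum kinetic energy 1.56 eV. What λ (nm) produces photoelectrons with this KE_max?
245.03 nm

From Einstein's equation: KE_max = hc/λ - φ

Rearranging for λ:
hc/λ = KE_max + φ
λ = hc/(KE_max + φ)

Required photon energy:
E_photon = KE_max + φ = 1.56 + 3.5 = 5.06 eV

Required wavelength:
λ = hc/E_photon = (6.626×10⁻³⁴)(3×10⁸) / (5.06 × 1.602×10⁻¹⁹)
λ = 245.03 nm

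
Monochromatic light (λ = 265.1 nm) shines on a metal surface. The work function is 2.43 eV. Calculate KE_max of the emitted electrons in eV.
2.2469 eV

Using Einstein's photoelectric equation: KE_max = hf - φ = hc/λ - φ

First, calculate the photon energy:
E_photon = hc/λ = (6.626×10⁻³⁴ J·s)(3×10⁸ m/s) / (265.1×10⁻⁹ m)
E_photon = 4.6769 eV

Then, the maximum kinetic energy:
KE_max = E_photon - φ = 4.6769 eV - 2.43 eV = 2.2469 eV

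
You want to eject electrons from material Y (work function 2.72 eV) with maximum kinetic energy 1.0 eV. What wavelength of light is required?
333.29 nm

From Einstein's equation: KE_max = hc/λ - φ

Rearranging for λ:
hc/λ = KE_max + φ
λ = hc/(KE_max + φ)

Required photon energy:
E_photon = KE_max + φ = 1.0 + 2.72 = 3.72 eV

Required wavelength:
λ = hc/E_photon = (6.626×10⁻³⁴)(3×10⁸) / (3.72 × 1.602×10⁻¹⁹)
λ = 333.29 nm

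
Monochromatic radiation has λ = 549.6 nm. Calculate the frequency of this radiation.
5.4547e+14 Hz

Using the wave equation: c = fλ

Solving for frequency:
f = c/λ = (3×10⁸ m/s) / (549.6×10⁻⁹ m)
f = 5.4547e+14 Hz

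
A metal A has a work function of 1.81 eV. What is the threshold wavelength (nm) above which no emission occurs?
685.00 nm

The threshold wavelength is when the photon energy equals the work function:
hc/λ₀ = φ

Solving for λ₀:
λ₀ = hc/φ = (6.626×10⁻³⁴ J·s)(3×10⁸ m/s) / (1.81 eV × 1.602×10⁻¹⁹ J/eV)
λ₀ = 685.00 nm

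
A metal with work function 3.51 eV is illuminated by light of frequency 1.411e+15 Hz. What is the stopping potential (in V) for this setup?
2.3254 V

The stopping potential V_s satisfies: eV_s = KE_max

First, find KE_max using Einstein's equation:
E_photon = hf = (6.626×10⁻³⁴ J·s)(1.411e+15 Hz) = 5.8354 eV
KE_max = E_photon - φ = 5.8354 - 3.51 = 2.3254 eV

Since eV_s = KE_max:
V_s = KE_max/e = 2.3254 V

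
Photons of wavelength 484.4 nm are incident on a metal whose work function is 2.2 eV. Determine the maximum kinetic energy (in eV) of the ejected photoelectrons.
0.3595 eV

Using Einstein's photoelectric equation: KE_max = hf - φ = hc/λ - φ

First, calculate the photon energy:
E_photon = hc/λ = (6.626×10⁻³⁴ J·s)(3×10⁸ m/s) / (484.4×10⁻⁹ m)
E_photon = 2.5595 eV

Then, the maximum kinetic energy:
KE_max = E_photon - φ = 2.5595 eV - 2.2 eV = 0.3595 eV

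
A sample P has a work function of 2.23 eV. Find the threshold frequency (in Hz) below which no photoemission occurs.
5.3921e+14 Hz

The threshold frequency is when the photon energy equals the work function:
hf₀ = φ

Solving for f₀:
f₀ = φ/h = (2.23 eV × 1.602×10⁻¹⁹ J/eV) / (6.626×10⁻³⁴ J·s)
f₀ = 5.3921e+14 Hz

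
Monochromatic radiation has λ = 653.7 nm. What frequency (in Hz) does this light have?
4.5861e+14 Hz

Using the wave equation: c = fλ

Solving for frequency:
f = c/λ = (3×10⁸ m/s) / (653.7×10⁻⁹ m)
f = 4.5861e+14 Hz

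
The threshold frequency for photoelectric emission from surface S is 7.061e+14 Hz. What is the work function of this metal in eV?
2.92 eV

At the threshold frequency, photon energy equals work function:
φ = hf₀

Calculating:
φ = (6.626×10⁻³⁴ J·s)(7.061e+14 Hz)
φ = 2.92 eV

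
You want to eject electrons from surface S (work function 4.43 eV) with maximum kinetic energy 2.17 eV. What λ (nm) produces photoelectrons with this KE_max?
187.85 nm

From Einstein's equation: KE_max = hc/λ - φ

Rearranging for λ:
hc/λ = KE_max + φ
λ = hc/(KE_max + φ)

Required photon energy:
E_photon = KE_max + φ = 2.17 + 4.43 = 6.60 eV

Required wavelength:
λ = hc/E_photon = (6.626×10⁻³⁴)(3×10⁸) / (6.60 × 1.602×10⁻¹⁹)
λ = 187.85 nm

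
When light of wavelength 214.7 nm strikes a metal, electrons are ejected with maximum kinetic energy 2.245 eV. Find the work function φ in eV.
3.53 eV

From Einstein's photoelectric equation: KE_max = hf - φ = hc/λ - φ

Rearranging for φ:
φ = hc/λ - KE_max

Calculate photon energy:
E_photon = hc/λ = 5.7748 eV

Therefore:
φ = 5.7748 - 2.245 = 3.53 eV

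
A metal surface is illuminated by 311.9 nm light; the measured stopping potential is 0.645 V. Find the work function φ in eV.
3.33 eV

The stopping potential gives the maximum kinetic energy: KE_max = eV_s = 0.645 eV

From Einstein's photoelectric equation: KE_max = hc/λ - φ
Rearranging: φ = hc/λ - KE_max

Calculate photon energy:
E_photon = hc/λ = (6.626×10⁻³⁴ J·s)(3×10⁸ m/s) / (311.9×10⁻⁹ m) = 3.9751 eV

Therefore:
φ = 3.9751 - 0.645 = 3.33 eV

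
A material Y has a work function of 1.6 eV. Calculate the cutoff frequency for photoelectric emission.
3.8688e+14 Hz

The threshold frequency is when the photon energy equals the work function:
hf₀ = φ

Solving for f₀:
f₀ = φ/h = (1.6 eV × 1.602×10⁻¹⁹ J/eV) / (6.626×10⁻³⁴ J·s)
f₀ = 3.8688e+14 Hz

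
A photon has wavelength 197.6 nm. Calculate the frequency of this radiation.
1.5172e+15 Hz

Using the wave equation: c = fλ

Solving for frequency:
f = c/λ = (3×10⁸ m/s) / (197.6×10⁻⁹ m)
f = 1.5172e+15 Hz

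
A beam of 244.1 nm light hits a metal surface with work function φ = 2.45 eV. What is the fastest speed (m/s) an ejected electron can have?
9.6170e+05 m/s

First, find the maximum kinetic energy:
E_photon = hc/λ = 5.0792 eV
KE_max = E_photon - φ = 5.0792 - 2.45 = 2.6292 eV

Convert to Joules: KE_max = 2.6292 × 1.602×10⁻¹⁹ J = 4.2125e-19 J

Then use KE = ½mv² to find velocity:
v = √(2·KE/m) = √(2 × 4.2125e-19 J / 9.109e-31 kg)
v = 9.6170e+05 m/s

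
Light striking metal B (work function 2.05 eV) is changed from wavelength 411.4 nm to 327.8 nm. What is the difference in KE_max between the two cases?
0.7686 eV

Using Einstein's equation: KE_max = hc/λ - φ

For λ₁ = 411.4 nm:
KE₁ = hc/λ₁ - φ = 3.0137 - 2.05 = 0.9637 eV

For λ₂ = 327.8 nm:
KE₂ = hc/λ₂ - φ = 3.7823 - 2.05 = 1.7323 eV

Change in KE:
ΔKE = KE₂ - KE₁ = 1.7323 - 0.9637 = 0.7686 eV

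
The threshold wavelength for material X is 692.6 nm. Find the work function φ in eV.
1.79 eV

At the threshold wavelength, photon energy equals work function:
φ = hc/λ₀

Calculating:
φ = (6.626×10⁻³⁴ J·s)(3×10⁸ m/s) / (692.6×10⁻⁹ m)
φ = 1.79 eV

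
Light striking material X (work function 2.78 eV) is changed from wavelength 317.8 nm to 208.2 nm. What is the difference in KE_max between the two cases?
2.0537 eV

Using Einstein's equation: KE_max = hc/λ - φ

For λ₁ = 317.8 nm:
KE₁ = hc/λ₁ - φ = 3.9013 - 2.78 = 1.1213 eV

For λ₂ = 208.2 nm:
KE₂ = hc/λ₂ - φ = 5.9551 - 2.78 = 3.1751 eV

Change in KE:
ΔKE = KE₂ - KE₁ = 3.1751 - 1.1213 = 2.0537 eV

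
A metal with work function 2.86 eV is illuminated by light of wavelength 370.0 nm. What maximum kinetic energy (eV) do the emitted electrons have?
0.4909 eV

Using Einstein's photoelectric equation: KE_max = hf - φ = hc/λ - φ

First, calculate the photon energy:
E_photon = hc/λ = (6.626×10⁻³⁴ J·s)(3×10⁸ m/s) / (370.0×10⁻⁹ m)
E_photon = 3.3509 eV

Then, the maximum kinetic energy:
KE_max = E_photon - φ = 3.3509 eV - 2.86 eV = 0.4909 eV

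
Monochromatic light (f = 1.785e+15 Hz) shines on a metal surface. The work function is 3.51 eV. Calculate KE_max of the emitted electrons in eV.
3.8722 eV

Using Einstein's photoelectric equation: KE_max = hf - φ

First, calculate the photon energy:
E_photon = hf = (6.626×10⁻³⁴ J·s)(1.785e+15 Hz)
E_photon = 7.3822 eV

Then, the maximum kinetic energy:
KE_max = E_photon - φ = 7.3822 eV - 3.51 eV = 3.8722 eV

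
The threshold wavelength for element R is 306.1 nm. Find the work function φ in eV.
4.05 eV

At the threshold wavelength, photon energy equals work function:
φ = hc/λ₀

Calculating:
φ = (6.626×10⁻³⁴ J·s)(3×10⁸ m/s) / (306.1×10⁻⁹ m)
φ = 4.05 eV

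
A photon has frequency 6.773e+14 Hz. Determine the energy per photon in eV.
2.8011 eV

Using E = hf:

E = hf = (6.626×10⁻³⁴ J·s)(6.773e+14 Hz)
E = 2.8011 eV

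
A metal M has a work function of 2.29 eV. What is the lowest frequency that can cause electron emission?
5.5372e+14 Hz

The threshold frequency is when the photon energy equals the work function:
hf₀ = φ

Solving for f₀:
f₀ = φ/h = (2.29 eV × 1.602×10⁻¹⁹ J/eV) / (6.626×10⁻³⁴ J·s)
f₀ = 5.5372e+14 Hz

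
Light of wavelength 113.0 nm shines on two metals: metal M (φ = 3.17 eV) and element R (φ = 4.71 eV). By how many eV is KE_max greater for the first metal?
1.5400 eV

Using KE_max = hc/λ - φ for each metal:

Photon energy: E = hc/λ = 10.9721 eV

For metal M (φ₁ = 3.17 eV):
KE₁ = E - φ₁ = 10.9721 - 3.17 = 7.8021 eV

For element R (φ₂ = 4.71 eV):
KE₂ = E - φ₂ = 10.9721 - 4.71 = 6.2621 eV

Difference:
ΔKE = KE₁ - KE₂ = 7.8021 - 6.2621 = 1.5400 eV

Note: The difference equals the difference in work functions: 4.71 - 3.17 = 1.54 eV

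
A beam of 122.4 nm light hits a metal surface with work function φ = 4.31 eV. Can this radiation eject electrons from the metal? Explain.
Yes

For photoemission, the photon energy must exceed the work function.

Photon energy: E = hc/λ = 10.1294 eV
Work function: φ = 4.31 eV

Since E_photon (10.1294 eV) > φ (4.31 eV), photoemission WILL occur.
The threshold wavelength is λ₀ = hc/φ = 287.7 nm.
Since 122.4 nm < 287.7 nm, the light has sufficient energy.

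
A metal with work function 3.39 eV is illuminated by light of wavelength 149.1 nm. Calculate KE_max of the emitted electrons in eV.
4.9255 eV

Using Einstein's photoelectric equation: KE_max = hf - φ = hc/λ - φ

First, calculate the photon energy:
E_photon = hc/λ = (6.626×10⁻³⁴ J·s)(3×10⁸ m/s) / (149.1×10⁻⁹ m)
E_photon = 8.3155 eV

Then, the maximum kinetic energy:
KE_max = E_photon - φ = 8.3155 eV - 3.39 eV = 4.9255 eV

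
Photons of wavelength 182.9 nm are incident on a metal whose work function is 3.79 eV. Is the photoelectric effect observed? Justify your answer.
Yes

For photoemission, the photon energy must exceed the work function.

Photon energy: E = hc/λ = 6.7788 eV
Work function: φ = 3.79 eV

Since E_photon (6.7788 eV) > φ (3.79 eV), photoemission WILL occur.
The threshold wavelength is λ₀ = hc/φ = 327.1 nm.
Since 182.9 nm < 327.1 nm, the light has sufficient energy.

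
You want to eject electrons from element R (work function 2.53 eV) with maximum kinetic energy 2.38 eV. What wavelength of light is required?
252.51 nm

From Einstein's equation: KE_max = hc/λ - φ

Rearranging for λ:
hc/λ = KE_max + φ
λ = hc/(KE_max + φ)

Required photon energy:
E_photon = KE_max + φ = 2.38 + 2.53 = 4.91 eV

Required wavelength:
λ = hc/E_photon = (6.626×10⁻³⁴)(3×10⁸) / (4.91 × 1.602×10⁻¹⁹)
λ = 252.51 nm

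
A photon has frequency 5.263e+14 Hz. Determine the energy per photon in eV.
2.1766 eV

Using E = hf:

E = hf = (6.626×10⁻³⁴ J·s)(5.263e+14 Hz)
E = 2.1766 eV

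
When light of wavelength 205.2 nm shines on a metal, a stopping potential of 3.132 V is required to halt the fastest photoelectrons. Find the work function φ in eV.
2.91 eV

The stopping potential gives the maximum kinetic energy: KE_max = eV_s = 3.132 eV

From Einstein's photoelectric equation: KE_max = hc/λ - φ
Rearranging: φ = hc/λ - KE_max

Calculate photon energy:
E_photon = hc/λ = (6.626×10⁻³⁴ J·s)(3×10⁸ m/s) / (205.2×10⁻⁹ m) = 6.0421 eV

Therefore:
φ = 6.0421 - 3.132 = 2.91 eV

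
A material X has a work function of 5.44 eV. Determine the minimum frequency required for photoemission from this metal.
1.3154e+15 Hz

The threshold frequency is when the photon energy equals the work function:
hf₀ = φ

Solving for f₀:
f₀ = φ/h = (5.44 eV × 1.602×10⁻¹⁹ J/eV) / (6.626×10⁻³⁴ J·s)
f₀ = 1.3154e+15 Hz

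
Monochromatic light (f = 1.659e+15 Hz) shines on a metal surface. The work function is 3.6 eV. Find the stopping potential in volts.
3.2611 V

The stopping potential V_s satisfies: eV_s = KE_max

First, find KE_max using Einstein's equation:
E_photon = hf = (6.626×10⁻³⁴ J·s)(1.659e+15 Hz) = 6.8611 eV
KE_max = E_photon - φ = 6.8611 - 3.6 = 3.2611 eV

Since eV_s = KE_max:
V_s = KE_max/e = 3.2611 V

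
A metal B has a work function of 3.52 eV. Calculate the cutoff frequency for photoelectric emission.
8.5113e+14 Hz

The threshold frequency is when the photon energy equals the work function:
hf₀ = φ

Solving for f₀:
f₀ = φ/h = (3.52 eV × 1.602×10⁻¹⁹ J/eV) / (6.626×10⁻³⁴ J·s)
f₀ = 8.5113e+14 Hz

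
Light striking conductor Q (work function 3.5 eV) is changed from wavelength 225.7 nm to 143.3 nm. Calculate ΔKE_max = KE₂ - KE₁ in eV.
3.1588 eV

Using Einstein's equation: KE_max = hc/λ - φ

For λ₁ = 225.7 nm:
KE₁ = hc/λ₁ - φ = 5.4933 - 3.5 = 1.9933 eV

For λ₂ = 143.3 nm:
KE₂ = hc/λ₂ - φ = 8.6521 - 3.5 = 5.1521 eV

Change in KE:
ΔKE = KE₂ - KE₁ = 5.1521 - 1.9933 = 3.1588 eV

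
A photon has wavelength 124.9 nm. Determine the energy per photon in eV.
9.9267 eV

Using E = hf = hc/λ:

E = hc/λ = (6.626×10⁻³⁴ J·s)(3×10⁸ m/s) / (124.9×10⁻⁹ m)
E = 9.9267 eV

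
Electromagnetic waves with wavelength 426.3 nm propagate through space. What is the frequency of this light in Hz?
7.0324e+14 Hz

Using the wave equation: c = fλ

Solving for frequency:
f = c/λ = (3×10⁸ m/s) / (426.3×10⁻⁹ m)
f = 7.0324e+14 Hz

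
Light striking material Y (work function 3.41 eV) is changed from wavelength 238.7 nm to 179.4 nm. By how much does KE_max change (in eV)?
1.7169 eV

Using Einstein's equation: KE_max = hc/λ - φ

For λ₁ = 238.7 nm:
KE₁ = hc/λ₁ - φ = 5.1941 - 3.41 = 1.7841 eV

For λ₂ = 179.4 nm:
KE₂ = hc/λ₂ - φ = 6.9110 - 3.41 = 3.5010 eV

Change in KE:
ΔKE = KE₂ - KE₁ = 3.5010 - 1.7841 = 1.7169 eV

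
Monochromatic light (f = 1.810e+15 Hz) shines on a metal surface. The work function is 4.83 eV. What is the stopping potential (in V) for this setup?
2.6556 V

The stopping potential V_s satisfies: eV_s = KE_max

First, find KE_max using Einstein's equation:
E_photon = hf = (6.626×10⁻³⁴ J·s)(1.810e+15 Hz) = 7.4856 eV
KE_max = E_photon - φ = 7.4856 - 4.83 = 2.6556 eV

Since eV_s = KE_max:
V_s = KE_max/e = 2.6556 V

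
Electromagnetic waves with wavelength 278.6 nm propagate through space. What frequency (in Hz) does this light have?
1.0761e+15 Hz

Using the wave equation: c = fλ

Solving for frequency:
f = c/λ = (3×10⁸ m/s) / (278.6×10⁻⁹ m)
f = 1.0761e+15 Hz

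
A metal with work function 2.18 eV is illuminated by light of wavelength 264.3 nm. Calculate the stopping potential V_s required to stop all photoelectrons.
2.5110 V

The stopping potential V_s satisfies: eV_s = KE_max

First, find KE_max using Einstein's equation:
E_photon = hc/λ = 4.6910 eV
KE_max = E_photon - φ = 4.6910 - 2.18 = 2.5110 eV

Since eV_s = KE_max:
V_s = KE_max/e = 2.5110 V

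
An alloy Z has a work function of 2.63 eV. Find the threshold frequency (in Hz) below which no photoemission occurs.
6.3593e+14 Hz

The threshold frequency is when the photon energy equals the work function:
hf₀ = φ

Solving for f₀:
f₀ = φ/h = (2.63 eV × 1.602×10⁻¹⁹ J/eV) / (6.626×10⁻³⁴ J·s)
f₀ = 6.3593e+14 Hz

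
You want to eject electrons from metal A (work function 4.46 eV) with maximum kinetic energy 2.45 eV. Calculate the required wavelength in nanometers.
179.43 nm

From Einstein's equation: KE_max = hc/λ - φ

Rearranging for λ:
hc/λ = KE_max + φ
λ = hc/(KE_max + φ)

Required photon energy:
E_photon = KE_max + φ = 2.45 + 4.46 = 6.91 eV

Required wavelength:
λ = hc/E_photon = (6.626×10⁻³⁴)(3×10⁸) / (6.91 × 1.602×10⁻¹⁹)
λ = 179.43 nm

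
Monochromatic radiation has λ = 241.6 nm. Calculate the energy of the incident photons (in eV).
5.1318 eV

Using E = hf = hc/λ:

E = hc/λ = (6.626×10⁻³⁴ J·s)(3×10⁸ m/s) / (241.6×10⁻⁹ m)
E = 5.1318 eV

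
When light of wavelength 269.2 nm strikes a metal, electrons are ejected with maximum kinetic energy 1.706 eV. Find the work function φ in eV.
2.90 eV

From Einstein's photoelectric equation: KE_max = hf - φ = hc/λ - φ

Rearranging for φ:
φ = hc/λ - KE_max

Calculate photon energy:
E_photon = hc/λ = 4.6057 eV

Therefore:
φ = 4.6057 - 1.706 = 2.90 eV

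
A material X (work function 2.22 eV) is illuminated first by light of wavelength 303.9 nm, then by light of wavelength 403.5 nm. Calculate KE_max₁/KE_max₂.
2.1810

Using Einstein's equation: KE_max = hc/λ - φ

For λ₁ = 303.9 nm:
E₁ = hc/λ₁ = 4.0798 eV
KE₁ = E₁ - φ = 4.0798 - 2.22 = 1.8598 eV

For λ₂ = 403.5 nm:
E₂ = hc/λ₂ = 3.0727 eV
KE₂ = E₂ - φ = 3.0727 - 2.22 = 0.8527 eV

Ratio: KE₁/KE₂ = 1.8598/0.8527 = 2.1810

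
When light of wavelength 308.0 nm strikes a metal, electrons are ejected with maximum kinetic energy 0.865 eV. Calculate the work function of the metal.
3.16 eV

From Einstein's photoelectric equation: KE_max = hf - φ = hc/λ - φ

Rearranging for φ:
φ = hc/λ - KE_max

Calculate photon energy:
E_photon = hc/λ = 4.0255 eV

Therefore:
φ = 4.0255 - 0.865 = 3.16 eV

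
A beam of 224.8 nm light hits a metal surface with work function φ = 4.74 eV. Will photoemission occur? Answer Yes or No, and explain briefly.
Yes

For photoemission, the photon energy must exceed the work function.

Photon energy: E = hc/λ = 5.5153 eV
Work function: φ = 4.74 eV

Since E_photon (5.5153 eV) > φ (4.74 eV), photoemission WILL occur.
The threshold wavelength is λ₀ = hc/φ = 261.6 nm.
Since 224.8 nm < 261.6 nm, the light has sufficient energy.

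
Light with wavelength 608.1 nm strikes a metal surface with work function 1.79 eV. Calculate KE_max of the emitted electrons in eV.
0.2489 eV

Using Einstein's photoelectric equation: KE_max = hf - φ = hc/λ - φ

First, calculate the photon energy:
E_photon = hc/λ = (6.626×10⁻³⁴ J·s)(3×10⁸ m/s) / (608.1×10⁻⁹ m)
E_photon = 2.0389 eV

Then, the maximum kinetic energy:
KE_max = E_photon - φ = 2.0389 eV - 1.79 eV = 0.2489 eV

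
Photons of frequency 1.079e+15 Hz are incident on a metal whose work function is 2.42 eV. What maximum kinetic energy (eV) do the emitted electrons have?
2.0424 eV

Using Einstein's photoelectric equation: KE_max = hf - φ

First, calculate the photon energy:
E_photon = hf = (6.626×10⁻³⁴ J·s)(1.079e+15 Hz)
E_photon = 4.4624 eV

Then, the maximum kinetic energy:
KE_max = E_photon - φ = 4.4624 eV - 2.42 eV = 2.0424 eV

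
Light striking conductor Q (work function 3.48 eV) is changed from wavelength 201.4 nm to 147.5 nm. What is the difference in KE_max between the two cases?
2.2496 eV

Using Einstein's equation: KE_max = hc/λ - φ

For λ₁ = 201.4 nm:
KE₁ = hc/λ₁ - φ = 6.1561 - 3.48 = 2.6761 eV

For λ₂ = 147.5 nm:
KE₂ = hc/λ₂ - φ = 8.4057 - 3.48 = 4.9257 eV

Change in KE:
ΔKE = KE₂ - KE₁ = 4.9257 - 2.6761 = 2.2496 eV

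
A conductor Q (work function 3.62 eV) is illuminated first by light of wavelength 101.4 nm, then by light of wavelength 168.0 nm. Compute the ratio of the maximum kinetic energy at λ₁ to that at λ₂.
2.2892

Using Einstein's equation: KE_max = hc/λ - φ

For λ₁ = 101.4 nm:
E₁ = hc/λ₁ = 12.2272 eV
KE₁ = E₁ - φ = 12.2272 - 3.62 = 8.6072 eV

For λ₂ = 168.0 nm:
E₂ = hc/λ₂ = 7.3800 eV
KE₂ = E₂ - φ = 7.3800 - 3.62 = 3.7600 eV

Ratio: KE₁/KE₂ = 8.6072/3.7600 = 2.2892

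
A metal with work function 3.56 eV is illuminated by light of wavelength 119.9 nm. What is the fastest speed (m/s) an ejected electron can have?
1.5444e+06 m/s

First, find the maximum kinetic energy:
E_photon = hc/λ = 10.3406 eV
KE_max = E_photon - φ = 10.3406 - 3.56 = 6.7806 eV

Convert to Joules: KE_max = 6.7806 × 1.602×10⁻¹⁹ J = 1.0864e-18 J

Then use KE = ½mv² to find velocity:
v = √(2·KE/m) = √(2 × 1.0864e-18 J / 9.109e-31 kg)
v = 1.5444e+06 m/s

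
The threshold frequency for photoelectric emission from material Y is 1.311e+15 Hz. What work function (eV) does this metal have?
5.42 eV

At the threshold frequency, photon energy equals work function:
φ = hf₀

Calculating:
φ = (6.626×10⁻³⁴ J·s)(1.311e+15 Hz)
φ = 5.42 eV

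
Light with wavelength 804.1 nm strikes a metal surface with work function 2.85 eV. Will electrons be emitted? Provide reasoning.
No

For photoemission, the photon energy must exceed the work function.

Photon energy: E = hc/λ = 1.5419 eV
Work function: φ = 2.85 eV

Since E_photon (1.5419 eV) < φ (2.85 eV), photoemission will NOT occur.
The threshold wavelength is λ₀ = hc/φ = 435.0 nm.
Since 804.1 nm > 435.0 nm, the photons lack sufficient energy.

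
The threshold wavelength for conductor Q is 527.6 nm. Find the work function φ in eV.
2.35 eV

At the threshold wavelength, photon energy equals work function:
φ = hc/λ₀

Calculating:
φ = (6.626×10⁻³⁴ J·s)(3×10⁸ m/s) / (527.6×10⁻⁹ m)
φ = 2.35 eV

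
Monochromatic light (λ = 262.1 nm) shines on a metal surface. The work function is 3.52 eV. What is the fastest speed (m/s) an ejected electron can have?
6.5252e+05 m/s

First, find the maximum kinetic energy:
E_photon = hc/λ = 4.7304 eV
KE_max = E_photon - φ = 4.7304 - 3.52 = 1.2104 eV

Convert to Joules: KE_max = 1.2104 × 1.602×10⁻¹⁹ J = 1.9393e-19 J

Then use KE = ½mv² to find velocity:
v = √(2·KE/m) = √(2 × 1.9393e-19 J / 9.109e-31 kg)
v = 6.5252e+05 m/s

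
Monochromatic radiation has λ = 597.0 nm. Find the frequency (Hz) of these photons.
5.0216e+14 Hz

Using the wave equation: c = fλ

Solving for frequency:
f = c/λ = (3×10⁸ m/s) / (597.0×10⁻⁹ m)
f = 5.0216e+14 Hz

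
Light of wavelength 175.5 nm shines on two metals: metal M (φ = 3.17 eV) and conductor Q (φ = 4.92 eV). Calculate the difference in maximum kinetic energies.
1.7500 eV

Using KE_max = hc/λ - φ for each metal:

Photon energy: E = hc/λ = 7.0646 eV

For metal M (φ₁ = 3.17 eV):
KE₁ = E - φ₁ = 7.0646 - 3.17 = 3.8946 eV

For conductor Q (φ₂ = 4.92 eV):
KE₂ = E - φ₂ = 7.0646 - 4.92 = 2.1446 eV

Difference:
ΔKE = KE₁ - KE₂ = 3.8946 - 2.1446 = 1.7500 eV

Note: The difference equals the difference in work functions: 4.92 - 3.17 = 1.75 eV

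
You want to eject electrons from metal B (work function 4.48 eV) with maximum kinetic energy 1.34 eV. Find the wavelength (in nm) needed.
213.03 nm

From Einstein's equation: KE_max = hc/λ - φ

Rearranging for λ:
hc/λ = KE_max + φ
λ = hc/(KE_max + φ)

Required photon energy:
E_photon = KE_max + φ = 1.34 + 4.48 = 5.82 eV

Required wavelength:
λ = hc/E_photon = (6.626×10⁻³⁴)(3×10⁸) / (5.82 × 1.602×10⁻¹⁹)
λ = 213.03 nm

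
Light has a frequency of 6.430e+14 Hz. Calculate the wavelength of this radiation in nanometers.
466.24 nm

Using the wave equation: c = fλ

Solving for wavelength:
λ = c/f = (3×10⁸ m/s) / (6.430e+14 Hz)
λ = 466.24 nm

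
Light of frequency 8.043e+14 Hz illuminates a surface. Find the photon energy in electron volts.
3.3263 eV

Using E = hf:

E = hf = (6.626×10⁻³⁴ J·s)(8.043e+14 Hz)
E = 3.3263 eV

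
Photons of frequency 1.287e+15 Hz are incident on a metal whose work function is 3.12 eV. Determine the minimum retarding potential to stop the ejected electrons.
2.2026 V

The stopping potential V_s satisfies: eV_s = KE_max

First, find KE_max using Einstein's equation:
E_photon = hf = (6.626×10⁻³⁴ J·s)(1.287e+15 Hz) = 5.3226 eV
KE_max = E_photon - φ = 5.3226 - 3.12 = 2.2026 eV

Since eV_s = KE_max:
V_s = KE_max/e = 2.2026 V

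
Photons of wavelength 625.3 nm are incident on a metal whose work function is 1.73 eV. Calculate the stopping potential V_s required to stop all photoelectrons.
0.2528 V

The stopping potential V_s satisfies: eV_s = KE_max

First, find KE_max using Einstein's equation:
E_photon = hc/λ = 1.9828 eV
KE_max = E_photon - φ = 1.9828 - 1.73 = 0.2528 eV

Since eV_s = KE_max:
V_s = KE_max/e = 0.2528 V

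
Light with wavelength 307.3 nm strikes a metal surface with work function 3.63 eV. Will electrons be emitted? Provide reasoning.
Yes

For photoemission, the photon energy must exceed the work function.

Photon energy: E = hc/λ = 4.0346 eV
Work function: φ = 3.63 eV

Since E_photon (4.0346 eV) > φ (3.63 eV), photoemission WILL occur.
The threshold wavelength is λ₀ = hc/φ = 341.6 nm.
Since 307.3 nm < 341.6 nm, the light has sufficient energy.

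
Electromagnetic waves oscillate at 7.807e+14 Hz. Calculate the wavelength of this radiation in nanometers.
384.00 nm

Using the wave equation: c = fλ

Solving for wavelength:
λ = c/f = (3×10⁸ m/s) / (7.807e+14 Hz)
λ = 384.00 nm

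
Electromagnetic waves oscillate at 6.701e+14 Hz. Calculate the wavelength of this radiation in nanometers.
447.38 nm

Using the wave equation: c = fλ

Solving for wavelength:
λ = c/f = (3×10⁸ m/s) / (6.701e+14 Hz)
λ = 447.38 nm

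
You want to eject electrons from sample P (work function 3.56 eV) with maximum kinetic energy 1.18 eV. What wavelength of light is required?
261.57 nm

From Einstein's equation: KE_max = hc/λ - φ

Rearranging for λ:
hc/λ = KE_max + φ
λ = hc/(KE_max + φ)

Required photon energy:
E_photon = KE_max + φ = 1.18 + 3.56 = 4.74 eV

Required wavelength:
λ = hc/E_photon = (6.626×10⁻³⁴)(3×10⁸) / (4.74 × 1.602×10⁻¹⁹)
λ = 261.57 nm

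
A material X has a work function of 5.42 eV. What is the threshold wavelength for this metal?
228.75 nm

The threshold wavelength is when the photon energy equals the work function:
hc/λ₀ = φ

Solving for λ₀:
λ₀ = hc/φ = (6.626×10⁻³⁴ J·s)(3×10⁸ m/s) / (5.42 eV × 1.602×10⁻¹⁹ J/eV)
λ₀ = 228.75 nm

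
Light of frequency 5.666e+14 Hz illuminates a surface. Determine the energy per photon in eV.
2.3433 eV

Using E = hf:

E = hf = (6.626×10⁻³⁴ J·s)(5.666e+14 Hz)
E = 2.3433 eV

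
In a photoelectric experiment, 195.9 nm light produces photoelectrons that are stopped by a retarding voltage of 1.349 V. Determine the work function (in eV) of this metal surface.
4.98 eV

The stopping potential gives the maximum kinetic energy: KE_max = eV_s = 1.349 eV

From Einstein's photoelectric equation: KE_max = hc/λ - φ
Rearranging: φ = hc/λ - KE_max

Calculate photon energy:
E_photon = hc/λ = (6.626×10⁻³⁴ J·s)(3×10⁸ m/s) / (195.9×10⁻⁹ m) = 6.3290 eV

Therefore:
φ = 6.3290 - 1.349 = 4.98 eV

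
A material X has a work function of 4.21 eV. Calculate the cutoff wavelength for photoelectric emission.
294.50 nm

The threshold wavelength is when the photon energy equals the work function:
hc/λ₀ = φ

Solving for λ₀:
λ₀ = hc/φ = (6.626×10⁻³⁴ J·s)(3×10⁸ m/s) / (4.21 eV × 1.602×10⁻¹⁹ J/eV)
λ₀ = 294.50 nm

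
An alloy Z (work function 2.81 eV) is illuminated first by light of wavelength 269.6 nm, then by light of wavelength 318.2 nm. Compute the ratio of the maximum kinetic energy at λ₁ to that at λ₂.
1.6465

Using Einstein's equation: KE_max = hc/λ - φ

For λ₁ = 269.6 nm:
E₁ = hc/λ₁ = 4.5988 eV
KE₁ = E₁ - φ = 4.5988 - 2.81 = 1.7888 eV

For λ₂ = 318.2 nm:
E₂ = hc/λ₂ = 3.8964 eV
KE₂ = E₂ - φ = 3.8964 - 2.81 = 1.0864 eV

Ratio: KE₁/KE₂ = 1.7888/1.0864 = 1.6465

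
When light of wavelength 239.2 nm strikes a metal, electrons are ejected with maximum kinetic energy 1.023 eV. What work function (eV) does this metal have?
4.16 eV

From Einstein's photoelectric equation: KE_max = hf - φ = hc/λ - φ

Rearranging for φ:
φ = hc/λ - KE_max

Calculate photon energy:
E_photon = hc/λ = 5.1833 eV

Therefore:
φ = 5.1833 - 1.023 = 4.16 eV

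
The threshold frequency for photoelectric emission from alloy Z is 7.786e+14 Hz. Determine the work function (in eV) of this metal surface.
3.22 eV

At the threshold frequency, photon energy equals work function:
φ = hf₀

Calculating:
φ = (6.626×10⁻³⁴ J·s)(7.786e+14 Hz)
φ = 3.22 eV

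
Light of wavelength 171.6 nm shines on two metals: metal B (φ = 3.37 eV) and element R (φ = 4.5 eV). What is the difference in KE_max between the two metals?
1.1300 eV

Using KE_max = hc/λ - φ for each metal:

Photon energy: E = hc/λ = 7.2252 eV

For metal B (φ₁ = 3.37 eV):
KE₁ = E - φ₁ = 7.2252 - 3.37 = 3.8552 eV

For element R (φ₂ = 4.5 eV):
KE₂ = E - φ₂ = 7.2252 - 4.5 = 2.7252 eV

Difference:
ΔKE = KE₁ - KE₂ = 3.8552 - 2.7252 = 1.1300 eV

Note: The difference equals the difference in work functions: 4.5 - 3.37 = 1.13 eV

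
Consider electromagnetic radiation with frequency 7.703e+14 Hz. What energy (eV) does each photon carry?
3.1857 eV

Using E = hf:

E = hf = (6.626×10⁻³⁴ J·s)(7.703e+14 Hz)
E = 3.1857 eV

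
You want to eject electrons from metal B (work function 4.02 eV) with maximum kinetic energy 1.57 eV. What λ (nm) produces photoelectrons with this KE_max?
221.80 nm

From Einstein's equation: KE_max = hc/λ - φ

Rearranging for λ:
hc/λ = KE_max + φ
λ = hc/(KE_max + φ)

Required photon energy:
E_photon = KE_max + φ = 1.57 + 4.02 = 5.59 eV

Required wavelength:
λ = hc/E_photon = (6.626×10⁻³⁴)(3×10⁸) / (5.59 × 1.602×10⁻¹⁹)
λ = 221.80 nm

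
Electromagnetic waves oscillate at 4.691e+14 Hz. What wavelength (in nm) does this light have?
639.08 nm

Using the wave equation: c = fλ

Solving for wavelength:
λ = c/f = (3×10⁸ m/s) / (4.691e+14 Hz)
λ = 639.08 nm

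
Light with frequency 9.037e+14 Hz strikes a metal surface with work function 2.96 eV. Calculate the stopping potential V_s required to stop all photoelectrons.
0.7774 V

The stopping potential V_s satisfies: eV_s = KE_max

First, find KE_max using Einstein's equation:
E_photon = hf = (6.626×10⁻³⁴ J·s)(9.037e+14 Hz) = 3.7374 eV
KE_max = E_photon - φ = 3.7374 - 2.96 = 0.7774 eV

Since eV_s = KE_max:
V_s = KE_max/e = 0.7774 V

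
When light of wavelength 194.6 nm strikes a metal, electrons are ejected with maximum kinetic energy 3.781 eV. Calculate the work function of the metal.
2.59 eV

From Einstein's photoelectric equation: KE_max = hf - φ = hc/λ - φ

Rearranging for φ:
φ = hc/λ - KE_max

Calculate photon energy:
E_photon = hc/λ = 6.3712 eV

Therefore:
φ = 6.3712 - 3.781 = 2.59 eV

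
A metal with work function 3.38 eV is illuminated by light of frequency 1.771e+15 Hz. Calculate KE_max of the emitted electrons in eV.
3.9443 eV

Using Einstein's photoelectric equation: KE_max = hf - φ

First, calculate the photon energy:
E_photon = hf = (6.626×10⁻³⁴ J·s)(1.771e+15 Hz)
E_photon = 7.3243 eV

Then, the maximum kinetic energy:
KE_max = E_photon - φ = 7.3243 eV - 3.38 eV = 3.9443 eV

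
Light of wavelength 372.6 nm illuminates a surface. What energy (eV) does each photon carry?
3.3275 eV

Using E = hf = hc/λ:

E = hc/λ = (6.626×10⁻³⁴ J·s)(3×10⁸ m/s) / (372.6×10⁻⁹ m)
E = 3.3275 eV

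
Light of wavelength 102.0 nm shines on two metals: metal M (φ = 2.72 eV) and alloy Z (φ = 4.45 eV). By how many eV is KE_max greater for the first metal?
1.7300 eV

Using KE_max = hc/λ - φ for each metal:

Photon energy: E = hc/λ = 12.1553 eV

For metal M (φ₁ = 2.72 eV):
KE₁ = E - φ₁ = 12.1553 - 2.72 = 9.4353 eV

For alloy Z (φ₂ = 4.45 eV):
KE₂ = E - φ₂ = 12.1553 - 4.45 = 7.7053 eV

Difference:
ΔKE = KE₁ - KE₂ = 9.4353 - 7.7053 = 1.7300 eV

Note: The difference equals the difference in work functions: 4.45 - 2.72 = 1.73 eV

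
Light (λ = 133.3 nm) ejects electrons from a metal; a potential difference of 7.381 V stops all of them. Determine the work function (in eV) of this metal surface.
1.92 eV

The stopping potential gives the maximum kinetic energy: KE_max = eV_s = 7.381 eV

From Einstein's photoelectric equation: KE_max = hc/λ - φ
Rearranging: φ = hc/λ - KE_max

Calculate photon energy:
E_photon = hc/λ = (6.626×10⁻³⁴ J·s)(3×10⁸ m/s) / (133.3×10⁻⁹ m) = 9.3011 eV

Therefore:
φ = 9.3011 - 7.381 = 1.92 eV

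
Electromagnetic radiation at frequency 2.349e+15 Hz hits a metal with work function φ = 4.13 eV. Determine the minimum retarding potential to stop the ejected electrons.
5.5847 V

The stopping potential V_s satisfies: eV_s = KE_max

First, find KE_max using Einstein's equation:
E_photon = hf = (6.626×10⁻³⁴ J·s)(2.349e+15 Hz) = 9.7147 eV
KE_max = E_photon - φ = 9.7147 - 4.13 = 5.5847 eV

Since eV_s = KE_max:
V_s = KE_max/e = 5.5847 V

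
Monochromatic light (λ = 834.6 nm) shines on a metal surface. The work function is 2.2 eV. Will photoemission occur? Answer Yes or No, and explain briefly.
No

For photoemission, the photon energy must exceed the work function.

Photon energy: E = hc/λ = 1.4856 eV
Work function: φ = 2.2 eV

Since E_photon (1.4856 eV) < φ (2.2 eV), photoemission will NOT occur.
The threshold wavelength is λ₀ = hc/φ = 563.6 nm.
Since 834.6 nm > 563.6 nm, the photons lack sufficient energy.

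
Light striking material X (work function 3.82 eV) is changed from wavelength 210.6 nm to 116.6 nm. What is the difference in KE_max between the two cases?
4.7461 eV

Using Einstein's equation: KE_max = hc/λ - φ

For λ₁ = 210.6 nm:
KE₁ = hc/λ₁ - φ = 5.8872 - 3.82 = 2.0672 eV

For λ₂ = 116.6 nm:
KE₂ = hc/λ₂ - φ = 10.6333 - 3.82 = 6.8133 eV

Change in KE:
ΔKE = KE₂ - KE₁ = 6.8133 - 2.0672 = 4.7461 eV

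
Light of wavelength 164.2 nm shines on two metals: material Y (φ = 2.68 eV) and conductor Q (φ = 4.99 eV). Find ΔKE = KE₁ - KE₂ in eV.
2.3100 eV

Using KE_max = hc/λ - φ for each metal:

Photon energy: E = hc/λ = 7.5508 eV

For material Y (φ₁ = 2.68 eV):
KE₁ = E - φ₁ = 7.5508 - 2.68 = 4.8708 eV

For conductor Q (φ₂ = 4.99 eV):
KE₂ = E - φ₂ = 7.5508 - 4.99 = 2.5608 eV

Difference:
ΔKE = KE₁ - KE₂ = 4.8708 - 2.5608 = 2.3100 eV

Note: The difference equals the difference in work functions: 4.99 - 2.68 = 2.31 eV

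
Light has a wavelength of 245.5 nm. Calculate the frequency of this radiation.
1.2212e+15 Hz

Using the wave equation: c = fλ

Solving for frequency:
f = c/λ = (3×10⁸ m/s) / (245.5×10⁻⁹ m)
f = 1.2212e+15 Hz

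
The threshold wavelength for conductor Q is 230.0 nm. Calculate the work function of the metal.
5.39 eV

At the threshold wavelength, photon energy equals work function:
φ = hc/λ₀

Calculating:
φ = (6.626×10⁻³⁴ J·s)(3×10⁸ m/s) / (230.0×10⁻⁹ m)
φ = 5.39 eV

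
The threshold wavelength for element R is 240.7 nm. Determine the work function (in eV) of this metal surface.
5.15 eV

At the threshold wavelength, photon energy equals work function:
φ = hc/λ₀

Calculating:
φ = (6.626×10⁻³⁴ J·s)(3×10⁸ m/s) / (240.7×10⁻⁹ m)
φ = 5.15 eV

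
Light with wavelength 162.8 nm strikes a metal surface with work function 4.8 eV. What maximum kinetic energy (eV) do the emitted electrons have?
2.8157 eV

Using Einstein's photoelectric equation: KE_max = hf - φ = hc/λ - φ

First, calculate the photon energy:
E_photon = hc/λ = (6.626×10⁻³⁴ J·s)(3×10⁸ m/s) / (162.8×10⁻⁹ m)
E_photon = 7.6157 eV

Then, the maximum kinetic energy:
KE_max = E_photon - φ = 7.6157 eV - 4.8 eV = 2.8157 eV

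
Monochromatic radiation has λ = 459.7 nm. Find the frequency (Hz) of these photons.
6.5215e+14 Hz

Using the wave equation: c = fλ

Solving for frequency:
f = c/λ = (3×10⁸ m/s) / (459.7×10⁻⁹ m)
f = 6.5215e+14 Hz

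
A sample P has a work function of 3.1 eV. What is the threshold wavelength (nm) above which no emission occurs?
399.95 nm

The threshold wavelength is when the photon energy equals the work function:
hc/λ₀ = φ

Solving for λ₀:
λ₀ = hc/φ = (6.626×10⁻³⁴ J·s)(3×10⁸ m/s) / (3.1 eV × 1.602×10⁻¹⁹ J/eV)
λ₀ = 399.95 nm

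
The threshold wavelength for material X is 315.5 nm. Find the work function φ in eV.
3.93 eV

At the threshold wavelength, photon energy equals work function:
φ = hc/λ₀

Calculating:
φ = (6.626×10⁻³⁴ J·s)(3×10⁸ m/s) / (315.5×10⁻⁹ m)
φ = 3.93 eV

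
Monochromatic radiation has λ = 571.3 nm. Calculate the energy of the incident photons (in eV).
2.1702 eV

Using E = hf = hc/λ:

E = hc/λ = (6.626×10⁻³⁴ J·s)(3×10⁸ m/s) / (571.3×10⁻⁹ m)
E = 2.1702 eV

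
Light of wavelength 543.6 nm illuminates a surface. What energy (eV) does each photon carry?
2.2808 eV

Using E = hf = hc/λ:

E = hc/λ = (6.626×10⁻³⁴ J·s)(3×10⁸ m/s) / (543.6×10⁻⁹ m)
E = 2.2808 eV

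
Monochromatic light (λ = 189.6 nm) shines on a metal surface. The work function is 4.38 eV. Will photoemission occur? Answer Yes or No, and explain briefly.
Yes

For photoemission, the photon energy must exceed the work function.

Photon energy: E = hc/λ = 6.5393 eV
Work function: φ = 4.38 eV

Since E_photon (6.5393 eV) > φ (4.38 eV), photoemission WILL occur.
The threshold wavelength is λ₀ = hc/φ = 283.1 nm.
Since 189.6 nm < 283.1 nm, the light has sufficient energy.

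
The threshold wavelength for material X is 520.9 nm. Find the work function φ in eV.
2.38 eV

At the threshold wavelength, photon energy equals work function:
φ = hc/λ₀

Calculating:
φ = (6.626×10⁻³⁴ J·s)(3×10⁸ m/s) / (520.9×10⁻⁹ m)
φ = 2.38 eV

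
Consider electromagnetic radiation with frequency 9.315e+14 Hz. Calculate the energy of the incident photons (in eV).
3.8524 eV

Using E = hf:

E = hf = (6.626×10⁻³⁴ J·s)(9.315e+14 Hz)
E = 3.8524 eV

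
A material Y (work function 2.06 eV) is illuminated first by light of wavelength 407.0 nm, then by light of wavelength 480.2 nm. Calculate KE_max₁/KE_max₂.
1.8897

Using Einstein's equation: KE_max = hc/λ - φ

For λ₁ = 407.0 nm:
E₁ = hc/λ₁ = 3.0463 eV
KE₁ = E₁ - φ = 3.0463 - 2.06 = 0.9863 eV

For λ₂ = 480.2 nm:
E₂ = hc/λ₂ = 2.5819 eV
KE₂ = E₂ - φ = 2.5819 - 2.06 = 0.5219 eV

Ratio: KE₁/KE₂ = 0.9863/0.5219 = 1.8897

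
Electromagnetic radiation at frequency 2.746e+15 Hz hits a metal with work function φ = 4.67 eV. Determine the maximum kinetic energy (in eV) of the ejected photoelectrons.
6.6865 eV

Using Einstein's photoelectric equation: KE_max = hf - φ

First, calculate the photon energy:
E_photon = hf = (6.626×10⁻³⁴ J·s)(2.746e+15 Hz)
E_photon = 11.3565 eV

Then, the maximum kinetic energy:
KE_max = E_photon - φ = 11.3565 eV - 4.67 eV = 6.6865 eV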